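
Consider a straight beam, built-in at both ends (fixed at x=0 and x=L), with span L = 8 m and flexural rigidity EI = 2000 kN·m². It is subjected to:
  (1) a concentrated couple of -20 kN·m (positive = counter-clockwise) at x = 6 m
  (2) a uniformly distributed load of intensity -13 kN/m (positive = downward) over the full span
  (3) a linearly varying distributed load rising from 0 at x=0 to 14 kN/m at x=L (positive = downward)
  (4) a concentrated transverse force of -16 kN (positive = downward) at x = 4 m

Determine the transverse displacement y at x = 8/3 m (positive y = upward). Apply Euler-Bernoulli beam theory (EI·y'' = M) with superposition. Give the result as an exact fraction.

y(8/3) = 45307/911250 m

Load 1 — applied couple M₀=-20 kN·m at a=6 m (b=L-a=2):
  y_1 = (R_Ax³/6 - M_Ax²/2)/EI  [x≤a] with R_A=-45/16, M_A=-25/4 = ((-45/16)·(8/3)³/6 - (-25/4)·(8/3)²/2)/2000 = 1/150 m
Load 2 — uniform load w=-13 kN/m over full span:
  y_2 = -wx²(L-x)²/(24EI) = -(-13)·(8/3)²·(8-(8/3))²/(24·2000) = 1664/30375 m
Load 3 — triangular load w₀=14 kN/m (0→w₀ over full span):
  y_3 = -w₀x²(L-x)²(x+2L)/(120LEI) = -14·(8/3)²·(8-(8/3))²·((8/3)+2·8)/(120·8·2000) = -12544/455625 m
Load 4 — point force P=-16 kN at a=4 m (b=L-a=4):
  y_4 = -Pb²x²(3aL-(3a+b)x)/(6L³EI)  [x≤a] = -(-16)·4²·(8/3)²·(3·4·8-(3·4+4)·(8/3))/(6·8³·2000) = 32/2025 m
Superposition: y = Σ y_i = 45307/911250 m ≈ 0.049720 m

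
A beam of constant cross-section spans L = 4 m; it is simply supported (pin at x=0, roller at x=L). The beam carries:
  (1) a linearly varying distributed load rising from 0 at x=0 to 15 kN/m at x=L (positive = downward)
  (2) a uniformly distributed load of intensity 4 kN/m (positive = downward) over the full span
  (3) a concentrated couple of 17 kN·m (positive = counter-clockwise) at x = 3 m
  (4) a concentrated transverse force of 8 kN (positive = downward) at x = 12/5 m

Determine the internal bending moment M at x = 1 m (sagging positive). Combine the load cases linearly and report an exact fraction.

Load 1 — triangular load w₀=15 kN/m (0→w₀ over full span):
  M_1 = w₀Lx/6 - w₀x³/(6L) = 15·4·1/6 - 15·1³/(6·4) = 75/8 kN·m
Load 2 — uniform load w=4 kN/m over full span:
  M_2 = wx(L-x)/2 = 4·1·(4-1)/2 = 6 kN·m
Load 3 — applied couple M₀=17 kN·m at a=3 m (b=L-a=1):
  M_3 = M₀x/L  [x≤a] = 17·1/4 = 17/4 kN·m
Load 4 — point force P=8 kN at a=12/5 m (b=L-a=8/5):
  M_4 = Pbx/L  [x≤a] = 8·(8/5)·1/4 = 16/5 kN·m
Superposition: M = Σ M_i = 913/40 kN·m ≈ 22.825000 kN·m

M(1) = 913/40 kN·m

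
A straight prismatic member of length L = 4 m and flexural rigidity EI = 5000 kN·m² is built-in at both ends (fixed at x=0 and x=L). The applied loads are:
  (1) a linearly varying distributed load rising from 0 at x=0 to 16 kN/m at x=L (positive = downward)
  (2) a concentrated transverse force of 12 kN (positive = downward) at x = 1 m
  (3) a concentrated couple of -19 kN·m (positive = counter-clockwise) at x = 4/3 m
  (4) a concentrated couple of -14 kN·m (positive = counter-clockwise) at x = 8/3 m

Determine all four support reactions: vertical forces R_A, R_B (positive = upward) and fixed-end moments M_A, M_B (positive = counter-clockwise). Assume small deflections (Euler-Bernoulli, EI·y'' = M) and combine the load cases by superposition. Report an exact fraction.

R_A = 349/40 kN, M_A = 637/60 kN·m, R_B = 1411/40 kN, M_B = -1283/60 kN·m

Load 1 — triangular load w₀=16 kN/m (0→w₀ over full span):
  R_A = 3w₀L/20 = 3·16·4/20 = 48/5 kN
  M_A = w₀L²/30 = 16·4²/30 = 128/15 kN·m
  R_B = 7w₀L/20 = 7·16·4/20 = 112/5 kN
  M_B = -w₀L²/20 = -16·4²/20 = -64/5 kN·m
Load 2 — point force P=12 kN at a=1 m (b=L-a=3):
  R_A = Pb²(3a+b)/L³ = 12·3²·(3·1+3)/4³ = 81/8 kN
  M_A = Pab²/L² = 12·1·3²/4² = 27/4 kN·m
  R_B = Pa²(a+3b)/L³ = 12·1²·(1+3·3)/4³ = 15/8 kN
  M_B = -Pa²b/L² = -12·1²·3/4² = -9/4 kN·m
Load 3 — applied couple M₀=-19 kN·m at a=4/3 m (b=L-a=8/3):
  R_A = 6M₀ab/L³ = 6·(-19)·(4/3)·(8/3)/4³ = -19/3 kN
  M_A = M₀b(2a-b)/L² = (-19)·(8/3)·(2·(4/3)-(8/3))/4² = 0 kN·m
  R_B = -6M₀ab/L³ = -6·(-19)·(4/3)·(8/3)/4³ = 19/3 kN
  M_B = M₀a(2b-a)/L² = (-19)·(4/3)·(2·(8/3)-(4/3))/4² = -19/3 kN·m
Load 4 — applied couple M₀=-14 kN·m at a=8/3 m (b=L-a=4/3):
  R_A = 6M₀ab/L³ = 6·(-14)·(8/3)·(4/3)/4³ = -14/3 kN
  M_A = M₀b(2a-b)/L² = (-14)·(4/3)·(2·(8/3)-(4/3))/4² = -14/3 kN·m
  R_B = -6M₀ab/L³ = -6·(-14)·(8/3)·(4/3)/4³ = 14/3 kN
  M_B = M₀a(2b-a)/L² = (-14)·(8/3)·(2·(4/3)-(8/3))/4² = 0 kN·m
Superposition: R_A = 349/40 kN, M_A = 637/60 kN·m, R_B = 1411/40 kN, M_B = -1283/60 kN·m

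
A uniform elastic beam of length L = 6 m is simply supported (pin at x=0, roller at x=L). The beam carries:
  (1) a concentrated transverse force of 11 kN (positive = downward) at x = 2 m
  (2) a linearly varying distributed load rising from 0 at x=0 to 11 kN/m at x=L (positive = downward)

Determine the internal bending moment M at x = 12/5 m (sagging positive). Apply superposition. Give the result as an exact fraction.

M(12/5) = 4422/125 kN·m

Load 1 — point force P=11 kN at a=2 m (b=L-a=4):
  M_1 = Pa(L-x)/L  [x>a] = 11·2·(6-(12/5))/6 = 66/5 kN·m
Load 2 — triangular load w₀=11 kN/m (0→w₀ over full span):
  M_2 = w₀Lx/6 - w₀x³/(6L) = 11·6·(12/5)/6 - 11·(12/5)³/(6·6) = 2772/125 kN·m
Superposition: M = Σ M_i = 4422/125 kN·m ≈ 35.376000 kN·m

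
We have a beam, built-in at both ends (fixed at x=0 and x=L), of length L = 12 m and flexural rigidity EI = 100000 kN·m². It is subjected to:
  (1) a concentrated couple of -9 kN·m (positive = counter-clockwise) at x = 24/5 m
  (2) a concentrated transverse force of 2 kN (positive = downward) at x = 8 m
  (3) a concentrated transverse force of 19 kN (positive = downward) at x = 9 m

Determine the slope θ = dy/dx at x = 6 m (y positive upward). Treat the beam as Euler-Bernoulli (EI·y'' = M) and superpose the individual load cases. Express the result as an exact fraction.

θ(6) = -17017/120000000 rad

Load 1 — applied couple M₀=-9 kN·m at a=24/5 m (b=L-a=36/5):
  θ_1 = (R_Ax²/2 - M_Ax - M₀(x-a))/EI  [x>a] with R_A=-27/25, M_A=-27/25 = ((-27/25)·6²/2 - (-27/25)·6 - (-9)·(6-(24/5)))/100000 = -27/1250000 rad
Load 2 — point force P=2 kN at a=8 m (b=L-a=4):
  θ_2 = -Pb²x(2aL-(3a+b)x)/(2L³EI)  [x≤a] = -2·4²·6·(2·8·12-(3·8+4)·6)/(2·12³·100000) = -1/75000 rad
Load 3 — point force P=19 kN at a=9 m (b=L-a=3):
  θ_3 = -Pb²x(2aL-(3a+b)x)/(2L³EI)  [x≤a] = -19·3²·6·(2·9·12-(3·9+3)·6)/(2·12³·100000) = -171/1600000 rad
Superposition: θ = Σ θ_i = -17017/120000000 rad ≈ -0.000142 rad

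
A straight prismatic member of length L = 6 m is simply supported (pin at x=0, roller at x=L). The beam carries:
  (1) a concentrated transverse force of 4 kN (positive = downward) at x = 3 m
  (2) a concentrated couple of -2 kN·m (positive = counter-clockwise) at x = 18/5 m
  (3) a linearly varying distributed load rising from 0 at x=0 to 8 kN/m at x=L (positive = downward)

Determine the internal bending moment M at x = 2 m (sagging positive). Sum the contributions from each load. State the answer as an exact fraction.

M(2) = 158/9 kN·m

Load 1 — point force P=4 kN at a=3 m (b=L-a=3):
  M_1 = Pbx/L  [x≤a] = 4·3·2/6 = 4 kN·m
Load 2 — applied couple M₀=-2 kN·m at a=18/5 m (b=L-a=12/5):
  M_2 = M₀x/L  [x≤a] = (-2)·2/6 = -2/3 kN·m
Load 3 — triangular load w₀=8 kN/m (0→w₀ over full span):
  M_3 = w₀Lx/6 - w₀x³/(6L) = 8·6·2/6 - 8·2³/(6·6) = 128/9 kN·m
Superposition: M = Σ M_i = 158/9 kN·m ≈ 17.555556 kN·m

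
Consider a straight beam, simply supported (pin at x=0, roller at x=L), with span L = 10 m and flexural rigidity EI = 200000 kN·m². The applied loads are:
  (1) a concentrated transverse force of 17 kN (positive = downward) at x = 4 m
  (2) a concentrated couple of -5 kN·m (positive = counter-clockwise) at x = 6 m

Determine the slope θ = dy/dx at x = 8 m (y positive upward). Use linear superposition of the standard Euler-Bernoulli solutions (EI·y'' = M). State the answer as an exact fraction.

Load 1 — point force P=17 kN at a=4 m (b=L-a=6):
  θ_1 = -Pa(2L²-6Lx+3x²+a²)/(6LEI)  [x>a] = -17·4·(2·10²-6·10·8+3·8²+4²)/(6·10·200000) = 51/125000 rad
Load 2 — applied couple M₀=-5 kN·m at a=6 m (b=L-a=4):
  θ_2 = (M₀x²/(2L)-M₀(x-a)+C₁)/EI  [x>a] with C₁=M₀(3b²-L²)/(6L)=13/3 = ((-5)·8²/(2·10)-(-5)·(8-6)+(13/3))/200000 = -1/120000 rad
Superposition: θ = Σ θ_i = 1199/3000000 rad ≈ 0.000400 rad

θ(8) = 1199/3000000 rad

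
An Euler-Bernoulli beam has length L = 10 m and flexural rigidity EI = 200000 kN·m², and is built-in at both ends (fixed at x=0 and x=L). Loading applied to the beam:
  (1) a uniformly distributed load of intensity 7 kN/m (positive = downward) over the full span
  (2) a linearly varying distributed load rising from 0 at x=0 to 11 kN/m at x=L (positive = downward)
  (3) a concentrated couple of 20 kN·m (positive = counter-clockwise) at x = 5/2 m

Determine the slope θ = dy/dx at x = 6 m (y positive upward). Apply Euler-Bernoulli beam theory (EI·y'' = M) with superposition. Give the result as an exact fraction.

Load 1 — uniform load w=7 kN/m over full span:
  θ_1 = -wx(L-x)(L-2x)/(12EI) = -7·6·(10-6)·(10-2·6)/(12·200000) = 7/50000 rad
Load 2 — triangular load w₀=11 kN/m (0→w₀ over full span):
  θ_2 = -w₀(2x(L-x)(L-2x)(x+2L)+x²(L-x)²)/(120LEI) = -11·(2·6·(10-6)·(10-2·6)·(6+2·10)+6²·(10-6)²)/(120·10·200000) = 11/125000 rad
Load 3 — applied couple M₀=20 kN·m at a=5/2 m (b=L-a=15/2):
  θ_3 = (R_Ax²/2 - M_Ax - M₀(x-a))/EI  [x>a] with R_A=9/4, M_A=-15/4 = ((9/4)·6²/2 - (-15/4)·6 - 20·(6-(5/2)))/200000 = -7/200000 rad
Superposition: θ = Σ θ_i = 193/1000000 rad ≈ 0.000193 rad

θ(6) = 193/1000000 rad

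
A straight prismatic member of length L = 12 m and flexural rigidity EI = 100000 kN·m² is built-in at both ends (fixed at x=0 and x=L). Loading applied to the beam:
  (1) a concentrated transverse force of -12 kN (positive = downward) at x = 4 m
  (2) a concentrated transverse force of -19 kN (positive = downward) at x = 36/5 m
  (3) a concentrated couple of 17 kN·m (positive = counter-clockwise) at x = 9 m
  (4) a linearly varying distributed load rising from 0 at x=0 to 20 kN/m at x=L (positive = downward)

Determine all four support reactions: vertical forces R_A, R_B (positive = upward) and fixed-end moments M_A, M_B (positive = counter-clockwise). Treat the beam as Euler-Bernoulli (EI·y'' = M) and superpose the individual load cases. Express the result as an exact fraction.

Load 1 — point force P=-12 kN at a=4 m (b=L-a=8):
  R_A = Pb²(3a+b)/L³ = (-12)·8²·(3·4+8)/12³ = -80/9 kN
  M_A = Pab²/L² = (-12)·4·8²/12² = -64/3 kN·m
  R_B = Pa²(a+3b)/L³ = (-12)·4²·(4+3·8)/12³ = -28/9 kN
  M_B = -Pa²b/L² = -(-12)·4²·8/12² = 32/3 kN·m
Load 2 — point force P=-19 kN at a=36/5 m (b=L-a=24/5):
  R_A = Pb²(3a+b)/L³ = (-19)·(24/5)²·(3·(36/5)+(24/5))/12³ = -836/125 kN
  M_A = Pab²/L² = (-19)·(36/5)·(24/5)²/12² = -2736/125 kN·m
  R_B = Pa²(a+3b)/L³ = (-19)·(36/5)²·((36/5)+3·(24/5))/12³ = -1539/125 kN
  M_B = -Pa²b/L² = -(-19)·(36/5)²·(24/5)/12² = 4104/125 kN·m
Load 3 — applied couple M₀=17 kN·m at a=9 m (b=L-a=3):
  R_A = 6M₀ab/L³ = 6·17·9·3/12³ = 51/32 kN
  M_A = M₀b(2a-b)/L² = 17·3·(2·9-3)/12² = 85/16 kN·m
  R_B = -6M₀ab/L³ = -6·17·9·3/12³ = -51/32 kN
  M_B = M₀a(2b-a)/L² = 17·9·(2·3-9)/12² = -51/16 kN·m
Load 4 — triangular load w₀=20 kN/m (0→w₀ over full span):
  R_A = 3w₀L/20 = 3·20·12/20 = 36 kN
  M_A = w₀L²/30 = 20·12²/30 = 96 kN·m
  R_B = 7w₀L/20 = 7·20·12/20 = 84 kN
  M_B = -w₀L²/20 = -20·12²/20 = -144 kN·m
Superposition: R_A = 792607/36000 kN, M_A = 348547/6000 kN·m, R_B = 2411393/36000 kN, M_B = -622133/6000 kN·m

R_A = 792607/36000 kN, M_A = 348547/6000 kN·m, R_B = 2411393/36000 kN, M_B = -622133/6000 kN·m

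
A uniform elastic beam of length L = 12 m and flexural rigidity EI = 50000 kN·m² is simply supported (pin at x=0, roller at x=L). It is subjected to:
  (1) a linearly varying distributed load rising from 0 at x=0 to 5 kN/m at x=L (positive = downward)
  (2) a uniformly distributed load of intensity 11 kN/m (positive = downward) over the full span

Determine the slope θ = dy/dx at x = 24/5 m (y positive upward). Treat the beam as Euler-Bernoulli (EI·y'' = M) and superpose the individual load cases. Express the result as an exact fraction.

θ(24/5) = -2316/390625 rad

Load 1 — triangular load w₀=5 kN/m (0→w₀ over full span):
  θ_1 = -w₀(7L⁴-30L²x²+15x⁴)/(360LEI) = -5·(7·12⁴-30·12²·(24/5)²+15·(24/5)⁴)/(360·12·50000) = -969/781250 rad
Load 2 — uniform load w=11 kN/m over full span:
  θ_2 = -w(L³-6Lx²+4x³)/(24EI) = -11·(12³-6·12·(24/5)²+4·(24/5)³)/(24·50000) = -3663/781250 rad
Superposition: θ = Σ θ_i = -2316/390625 rad ≈ -0.005929 rad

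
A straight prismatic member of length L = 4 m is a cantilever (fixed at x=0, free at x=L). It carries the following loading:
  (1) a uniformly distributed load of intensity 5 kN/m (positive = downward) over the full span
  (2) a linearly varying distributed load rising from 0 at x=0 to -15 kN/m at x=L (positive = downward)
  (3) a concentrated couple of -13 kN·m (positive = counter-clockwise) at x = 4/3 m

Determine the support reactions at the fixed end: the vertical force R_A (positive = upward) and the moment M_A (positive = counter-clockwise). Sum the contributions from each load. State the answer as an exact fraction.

Load 1 — uniform load w=5 kN/m over full span:
  R_A = wL = 5·4 = 20 kN
  M_A = wL²/2 = 5·4²/2 = 40 kN·m
Load 2 — triangular load w₀=-15 kN/m (0→w₀ over full span):
  R_A = w₀L/2 = (-15)·4/2 = -30 kN
  M_A = w₀L²/3 = (-15)·4²/3 = -80 kN·m
Load 3 — applied couple M₀=-13 kN·m at a=4/3 m (b=L-a=8/3):
  R_A = 0 kN
  M_A = -M₀ = -(-13) = 13 kN·m
Superposition: R_A = -10 kN, M_A = -27 kN·m

R_A = -10 kN, M_A = -27 kN·m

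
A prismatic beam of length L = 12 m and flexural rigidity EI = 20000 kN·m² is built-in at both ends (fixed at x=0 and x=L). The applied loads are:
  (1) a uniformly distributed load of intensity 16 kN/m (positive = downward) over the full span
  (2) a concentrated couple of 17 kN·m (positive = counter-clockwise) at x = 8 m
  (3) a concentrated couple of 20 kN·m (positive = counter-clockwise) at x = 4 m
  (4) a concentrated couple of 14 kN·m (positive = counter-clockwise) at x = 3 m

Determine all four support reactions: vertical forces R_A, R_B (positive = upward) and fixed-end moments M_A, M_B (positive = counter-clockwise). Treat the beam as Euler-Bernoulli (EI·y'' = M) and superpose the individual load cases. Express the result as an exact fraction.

R_A = 14605/144 kN, M_A = 4681/24 kN·m, R_B = 13043/144 kN, M_B = -4343/24 kN·m

Load 1 — uniform load w=16 kN/m over full span:
  R_A = wL/2 = 16·12/2 = 96 kN
  M_A = wL²/12 = 16·12²/12 = 192 kN·m
  R_B = wL/2 = 16·12/2 = 96 kN
  M_B = -wL²/12 = -16·12²/12 = -192 kN·m
Load 2 — applied couple M₀=17 kN·m at a=8 m (b=L-a=4):
  R_A = 6M₀ab/L³ = 6·17·8·4/12³ = 17/9 kN
  M_A = M₀b(2a-b)/L² = 17·4·(2·8-4)/12² = 17/3 kN·m
  R_B = -6M₀ab/L³ = -6·17·8·4/12³ = -17/9 kN
  M_B = M₀a(2b-a)/L² = 17·8·(2·4-8)/12² = 0 kN·m
Load 3 — applied couple M₀=20 kN·m at a=4 m (b=L-a=8):
  R_A = 6M₀ab/L³ = 6·20·4·8/12³ = 20/9 kN
  M_A = M₀b(2a-b)/L² = 20·8·(2·4-8)/12² = 0 kN·m
  R_B = -6M₀ab/L³ = -6·20·4·8/12³ = -20/9 kN
  M_B = M₀a(2b-a)/L² = 20·4·(2·8-4)/12² = 20/3 kN·m
Load 4 — applied couple M₀=14 kN·m at a=3 m (b=L-a=9):
  R_A = 6M₀ab/L³ = 6·14·3·9/12³ = 21/16 kN
  M_A = M₀b(2a-b)/L² = 14·9·(2·3-9)/12² = -21/8 kN·m
  R_B = -6M₀ab/L³ = -6·14·3·9/12³ = -21/16 kN
  M_B = M₀a(2b-a)/L² = 14·3·(2·9-3)/12² = 35/8 kN·m
Superposition: R_A = 14605/144 kN, M_A = 4681/24 kN·m, R_B = 13043/144 kN, M_B = -4343/24 kN·m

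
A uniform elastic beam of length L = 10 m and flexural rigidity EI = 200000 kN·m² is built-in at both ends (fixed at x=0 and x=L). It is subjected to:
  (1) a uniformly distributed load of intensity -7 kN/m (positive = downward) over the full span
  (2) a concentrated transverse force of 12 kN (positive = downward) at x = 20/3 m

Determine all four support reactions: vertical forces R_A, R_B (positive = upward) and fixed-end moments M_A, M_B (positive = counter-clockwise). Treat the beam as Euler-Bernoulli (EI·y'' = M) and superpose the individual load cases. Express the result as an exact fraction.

R_A = -287/9 kN, M_A = -445/9 kN·m, R_B = -235/9 kN, M_B = 365/9 kN·m

Load 1 — uniform load w=-7 kN/m over full span:
  R_A = wL/2 = (-7)·10/2 = -35 kN
  M_A = wL²/12 = (-7)·10²/12 = -175/3 kN·m
  R_B = wL/2 = (-7)·10/2 = -35 kN
  M_B = -wL²/12 = -(-7)·10²/12 = 175/3 kN·m
Load 2 — point force P=12 kN at a=20/3 m (b=L-a=10/3):
  R_A = Pb²(3a+b)/L³ = 12·(10/3)²·(3·(20/3)+(10/3))/10³ = 28/9 kN
  M_A = Pab²/L² = 12·(20/3)·(10/3)²/10² = 80/9 kN·m
  R_B = Pa²(a+3b)/L³ = 12·(20/3)²·((20/3)+3·(10/3))/10³ = 80/9 kN
  M_B = -Pa²b/L² = -12·(20/3)²·(10/3)/10² = -160/9 kN·m
Superposition: R_A = -287/9 kN, M_A = -445/9 kN·m, R_B = -235/9 kN, M_B = 365/9 kN·m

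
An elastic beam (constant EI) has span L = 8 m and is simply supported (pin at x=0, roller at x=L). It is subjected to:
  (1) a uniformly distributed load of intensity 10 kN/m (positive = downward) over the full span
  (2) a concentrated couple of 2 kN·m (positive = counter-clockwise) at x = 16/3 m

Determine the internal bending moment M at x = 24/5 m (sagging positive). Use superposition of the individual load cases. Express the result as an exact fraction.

M(24/5) = 78 kN·m

Load 1 — uniform load w=10 kN/m over full span:
  M_1 = wx(L-x)/2 = 10·(24/5)·(8-(24/5))/2 = 384/5 kN·m
Load 2 — applied couple M₀=2 kN·m at a=16/3 m (b=L-a=8/3):
  M_2 = M₀x/L  [x≤a] = 2·(24/5)/8 = 6/5 kN·m
Superposition: M = Σ M_i = 78 kN·m ≈ 78.000000 kN·m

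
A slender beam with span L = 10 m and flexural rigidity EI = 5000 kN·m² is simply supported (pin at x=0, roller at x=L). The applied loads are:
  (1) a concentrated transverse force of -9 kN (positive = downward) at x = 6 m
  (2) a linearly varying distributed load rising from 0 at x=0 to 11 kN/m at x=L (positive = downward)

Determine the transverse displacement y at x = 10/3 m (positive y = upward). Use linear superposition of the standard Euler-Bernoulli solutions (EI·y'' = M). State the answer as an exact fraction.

Load 1 — point force P=-9 kN at a=6 m (b=L-a=4):
  y_1 = -Pbx(L²-b²-x²)/(6LEI)  [x≤a] = -(-9)·4·(10/3)·(10²-4²-(10/3)²)/(6·10·5000) = 164/5625 m
Load 2 — triangular load w₀=11 kN/m (0→w₀ over full span):
  y_2 = -w₀x(7L⁴-10L²x²+3x⁴)/(360LEI) = -11·(10/3)·(7·10⁴-10·10²·(10/3)²+3·(10/3)⁴)/(360·10·5000) = -88/729 m
Superposition: y = Σ y_i = -41716/455625 m ≈ -0.091558 m

y(10/3) = -41716/455625 m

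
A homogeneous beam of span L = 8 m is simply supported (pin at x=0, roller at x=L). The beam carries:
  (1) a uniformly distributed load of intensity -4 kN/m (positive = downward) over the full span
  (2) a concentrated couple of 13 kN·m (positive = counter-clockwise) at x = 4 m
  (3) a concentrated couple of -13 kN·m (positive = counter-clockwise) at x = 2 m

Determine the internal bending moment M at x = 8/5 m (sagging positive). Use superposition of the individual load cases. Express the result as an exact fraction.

Load 1 — uniform load w=-4 kN/m over full span:
  M_1 = wx(L-x)/2 = (-4)·(8/5)·(8-(8/5))/2 = -512/25 kN·m
Load 2 — applied couple M₀=13 kN·m at a=4 m (b=L-a=4):
  M_2 = M₀x/L  [x≤a] = 13·(8/5)/8 = 13/5 kN·m
Load 3 — applied couple M₀=-13 kN·m at a=2 m (b=L-a=6):
  M_3 = M₀x/L  [x≤a] = (-13)·(8/5)/8 = -13/5 kN·m
Superposition: M = Σ M_i = -512/25 kN·m ≈ -20.480000 kN·m

M(8/5) = -512/25 kN·m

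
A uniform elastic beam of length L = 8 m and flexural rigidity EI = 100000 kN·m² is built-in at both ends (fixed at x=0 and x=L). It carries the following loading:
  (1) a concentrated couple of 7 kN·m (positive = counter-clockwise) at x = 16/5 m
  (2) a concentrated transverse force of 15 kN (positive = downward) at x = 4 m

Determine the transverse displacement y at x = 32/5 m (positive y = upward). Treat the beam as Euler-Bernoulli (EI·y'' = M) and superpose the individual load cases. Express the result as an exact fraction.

y(32/5) = -1179/9765625 m

Load 1 — applied couple M₀=7 kN·m at a=16/5 m (b=L-a=24/5):
  y_1 = (R_Ax³/6 - M_Ax²/2 - M₀(x-a)²/2)/EI  [x>a] with R_A=63/50, M_A=21/25 = ((63/50)·(32/5)³/6 - (21/25)·(32/5)²/2 - 7·((32/5)-(16/5))²/2)/100000 = 196/9765625 m
Load 2 — point force P=15 kN at a=4 m (b=L-a=4):
  y_2 = -Pa²(L-x)²(3bL-(3b+a)(L-x))/(6L³EI)  [x>a] = -15·4²·(8-(32/5))²·(3·4·8-(3·4+4)·(8-(32/5)))/(6·8³·100000) = -11/78125 m
Superposition: y = Σ y_i = -1179/9765625 m ≈ -0.000121 m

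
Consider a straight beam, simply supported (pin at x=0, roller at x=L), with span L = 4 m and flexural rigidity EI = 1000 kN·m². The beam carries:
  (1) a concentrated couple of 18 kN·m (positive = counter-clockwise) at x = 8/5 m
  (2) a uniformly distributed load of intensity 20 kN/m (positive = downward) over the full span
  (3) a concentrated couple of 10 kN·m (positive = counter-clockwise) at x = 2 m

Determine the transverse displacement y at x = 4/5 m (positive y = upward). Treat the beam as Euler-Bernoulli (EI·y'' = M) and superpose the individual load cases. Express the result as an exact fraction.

y(4/5) = -3709/93750 m

Load 1 — applied couple M₀=18 kN·m at a=8/5 m (b=L-a=12/5):
  y_1 = (M₀x³/(6L)+C₁x)/EI  [x≤a] with C₁=M₀(3b²-L²)/(6L)=24/25 = (18·(4/5)³/(6·4)+(24/25)·(4/5))/1000 = 18/15625 m
Load 2 — uniform load w=20 kN/m over full span:
  y_2 = -wx(L³-2Lx²+x³)/(24EI) = -20·(4/5)·(4³-2·4·(4/5)²+(4/5)³)/(24·1000) = -1856/46875 m
Load 3 — applied couple M₀=10 kN·m at a=2 m (b=L-a=2):
  y_3 = (M₀x³/(6L)+C₁x)/EI  [x≤a] with C₁=M₀(3b²-L²)/(6L)=-5/3 = (10·(4/5)³/(6·4)+(-5/3)·(4/5))/1000 = -7/6250 m
Superposition: y = Σ y_i = -3709/93750 m ≈ -0.039563 m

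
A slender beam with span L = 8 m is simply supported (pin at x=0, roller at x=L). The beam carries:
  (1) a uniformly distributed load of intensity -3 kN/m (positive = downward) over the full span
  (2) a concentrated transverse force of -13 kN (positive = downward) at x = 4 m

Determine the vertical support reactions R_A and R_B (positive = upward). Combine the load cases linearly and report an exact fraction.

Load 1 — uniform load w=-3 kN/m over full span:
  R_A = wL/2 = (-3)·8/2 = -12 kN
  R_B = wL/2 = (-3)·8/2 = -12 kN
Load 2 — point force P=-13 kN at a=4 m (b=L-a=4):
  R_A = Pb/L = (-13)·4/8 = -13/2 kN
  R_B = Pa/L = (-13)·4/8 = -13/2 kN
Superposition: R_A = -37/2 kN, R_B = -37/2 kN

R_A = -37/2 kN, R_B = -37/2 kN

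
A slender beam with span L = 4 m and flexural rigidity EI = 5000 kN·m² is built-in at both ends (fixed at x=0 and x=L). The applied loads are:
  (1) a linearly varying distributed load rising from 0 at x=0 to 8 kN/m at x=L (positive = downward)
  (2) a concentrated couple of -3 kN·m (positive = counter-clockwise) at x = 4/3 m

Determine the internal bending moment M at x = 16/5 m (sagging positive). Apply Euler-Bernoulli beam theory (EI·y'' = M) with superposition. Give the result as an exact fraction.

Load 1 — triangular load w₀=8 kN/m (0→w₀ over full span):
  M_1 = 3w₀Lx/20 - w₀L²/30 - w₀x³/(6L) = 3·8·4·(16/5)/20 - 8·4²/30 - 8·(16/5)³/(6·4) = 64/375 kN·m
Load 2 — applied couple M₀=-3 kN·m at a=4/3 m (b=L-a=8/3):
  M_2 = R_Ax - M_A - M₀  [x>a] with R_A=-1, M_A=0 = (-1)·(16/5) - 0 - (-3) = -1/5 kN·m
Superposition: M = Σ M_i = -11/375 kN·m ≈ -0.029333 kN·m

M(16/5) = -11/375 kN·m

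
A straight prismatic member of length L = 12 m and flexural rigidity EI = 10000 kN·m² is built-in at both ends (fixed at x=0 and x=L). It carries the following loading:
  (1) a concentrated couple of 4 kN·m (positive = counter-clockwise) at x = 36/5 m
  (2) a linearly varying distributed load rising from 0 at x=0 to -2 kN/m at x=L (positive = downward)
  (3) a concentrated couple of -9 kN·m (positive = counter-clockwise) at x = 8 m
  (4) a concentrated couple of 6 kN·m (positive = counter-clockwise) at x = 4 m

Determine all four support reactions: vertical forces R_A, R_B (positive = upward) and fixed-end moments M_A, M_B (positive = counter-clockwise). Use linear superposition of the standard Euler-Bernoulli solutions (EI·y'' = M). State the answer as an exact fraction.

R_A = -259/75 kN, M_A = -283/25 kN·m, R_B = -641/75 kN, M_B = 422/25 kN·m

Load 1 — applied couple M₀=4 kN·m at a=36/5 m (b=L-a=24/5):
  R_A = 6M₀ab/L³ = 6·4·(36/5)·(24/5)/12³ = 12/25 kN
  M_A = M₀b(2a-b)/L² = 4·(24/5)·(2·(36/5)-(24/5))/12² = 32/25 kN·m
  R_B = -6M₀ab/L³ = -6·4·(36/5)·(24/5)/12³ = -12/25 kN
  M_B = M₀a(2b-a)/L² = 4·(36/5)·(2·(24/5)-(36/5))/12² = 12/25 kN·m
Load 2 — triangular load w₀=-2 kN/m (0→w₀ over full span):
  R_A = 3w₀L/20 = 3·(-2)·12/20 = -18/5 kN
  M_A = w₀L²/30 = (-2)·12²/30 = -48/5 kN·m
  R_B = 7w₀L/20 = 7·(-2)·12/20 = -42/5 kN
  M_B = -w₀L²/20 = -(-2)·12²/20 = 72/5 kN·m
Load 3 — applied couple M₀=-9 kN·m at a=8 m (b=L-a=4):
  R_A = 6M₀ab/L³ = 6·(-9)·8·4/12³ = -1 kN
  M_A = M₀b(2a-b)/L² = (-9)·4·(2·8-4)/12² = -3 kN·m
  R_B = -6M₀ab/L³ = -6·(-9)·8·4/12³ = 1 kN
  M_B = M₀a(2b-a)/L² = (-9)·8·(2·4-8)/12² = 0 kN·m
Load 4 — applied couple M₀=6 kN·m at a=4 m (b=L-a=8):
  R_A = 6M₀ab/L³ = 6·6·4·8/12³ = 2/3 kN
  M_A = M₀b(2a-b)/L² = 6·8·(2·4-8)/12² = 0 kN·m
  R_B = -6M₀ab/L³ = -6·6·4·8/12³ = -2/3 kN
  M_B = M₀a(2b-a)/L² = 6·4·(2·8-4)/12² = 2 kN·m
Superposition: R_A = -259/75 kN, M_A = -283/25 kN·m, R_B = -641/75 kN, M_B = 422/25 kN·m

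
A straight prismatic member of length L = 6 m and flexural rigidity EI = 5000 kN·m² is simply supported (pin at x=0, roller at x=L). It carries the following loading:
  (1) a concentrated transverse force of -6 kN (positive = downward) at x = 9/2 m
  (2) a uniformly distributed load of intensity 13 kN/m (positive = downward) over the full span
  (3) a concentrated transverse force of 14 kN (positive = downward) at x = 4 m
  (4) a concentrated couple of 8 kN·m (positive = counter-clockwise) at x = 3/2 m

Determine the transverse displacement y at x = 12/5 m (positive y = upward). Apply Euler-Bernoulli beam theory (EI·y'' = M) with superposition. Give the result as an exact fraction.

Load 1 — point force P=-6 kN at a=9/2 m (b=L-a=3/2):
  y_1 = -Pbx(L²-b²-x²)/(6LEI)  [x≤a] = -(-6)·(3/2)·(12/5)·(6²-(3/2)²-(12/5)²)/(6·6·5000) = 8397/2500000 m
Load 2 — uniform load w=13 kN/m over full span:
  y_2 = -wx(L³-2Lx²+x³)/(24EI) = -13·(12/5)·(6³-2·6·(12/5)²+(12/5)³)/(24·5000) = -32643/781250 m
Load 3 — point force P=14 kN at a=4 m (b=L-a=2):
  y_3 = -Pbx(L²-b²-x²)/(6LEI)  [x≤a] = -14·2·(12/5)·(6²-2²-(12/5)²)/(6·6·5000) = -2296/234375 m
Load 4 — applied couple M₀=8 kN·m at a=3/2 m (b=L-a=9/2):
  y_4 = (M₀x³/(6L)-M₀(x-a)²/2+C₁x)/EI  [x>a] with C₁=M₀(3b²-L²)/(6L)=11/2 = (8·(12/5)³/(6·6)-8·((12/5)-(3/2))²/2+(11/2)·(12/5))/5000 = 1629/625000 m
Superposition: y = Σ y_i = -1710529/37500000 m ≈ -0.045614 m

y(12/5) = -1710529/37500000 m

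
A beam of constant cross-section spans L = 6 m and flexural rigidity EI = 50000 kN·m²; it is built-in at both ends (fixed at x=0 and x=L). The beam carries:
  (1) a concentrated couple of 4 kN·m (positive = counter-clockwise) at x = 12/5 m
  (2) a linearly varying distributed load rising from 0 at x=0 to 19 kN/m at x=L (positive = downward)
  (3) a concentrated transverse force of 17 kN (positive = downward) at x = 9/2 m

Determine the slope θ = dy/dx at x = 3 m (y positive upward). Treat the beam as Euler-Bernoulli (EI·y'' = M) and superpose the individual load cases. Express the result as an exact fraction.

θ(3) = -6477/80000000 rad

Load 1 — applied couple M₀=4 kN·m at a=12/5 m (b=L-a=18/5):
  θ_1 = (R_Ax²/2 - M_Ax - M₀(x-a))/EI  [x>a] with R_A=24/25, M_A=12/25 = ((24/25)·3²/2 - (12/25)·3 - 4·(3-(12/5)))/50000 = 3/312500 rad
Load 2 — triangular load w₀=19 kN/m (0→w₀ over full span):
  θ_2 = -w₀(2x(L-x)(L-2x)(x+2L)+x²(L-x)²)/(120LEI) = -19·(2·3·(6-3)·(6-2·3)·(3+2·6)+3²·(6-3)²)/(120·6·50000) = -171/4000000 rad
Load 3 — point force P=17 kN at a=9/2 m (b=L-a=3/2):
  θ_3 = -Pb²x(2aL-(3a+b)x)/(2L³EI)  [x≤a] = -17·(3/2)²·3·(2·(9/2)·6-(3·(9/2)+(3/2))·3)/(2·6³·50000) = -153/3200000 rad
Superposition: θ = Σ θ_i = -6477/80000000 rad ≈ -0.000081 rad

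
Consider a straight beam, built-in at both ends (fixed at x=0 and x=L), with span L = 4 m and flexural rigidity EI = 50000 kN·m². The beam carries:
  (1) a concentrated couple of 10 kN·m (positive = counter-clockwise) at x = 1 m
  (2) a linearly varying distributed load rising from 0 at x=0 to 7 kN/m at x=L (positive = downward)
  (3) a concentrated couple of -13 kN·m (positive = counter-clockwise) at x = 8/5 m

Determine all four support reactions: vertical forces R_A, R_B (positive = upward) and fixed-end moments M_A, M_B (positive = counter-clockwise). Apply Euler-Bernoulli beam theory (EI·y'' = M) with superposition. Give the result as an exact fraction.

Load 1 — applied couple M₀=10 kN·m at a=1 m (b=L-a=3):
  R_A = 6M₀ab/L³ = 6·10·1·3/4³ = 45/16 kN
  M_A = M₀b(2a-b)/L² = 10·3·(2·1-3)/4² = -15/8 kN·m
  R_B = -6M₀ab/L³ = -6·10·1·3/4³ = -45/16 kN
  M_B = M₀a(2b-a)/L² = 10·1·(2·3-1)/4² = 25/8 kN·m
Load 2 — triangular load w₀=7 kN/m (0→w₀ over full span):
  R_A = 3w₀L/20 = 3·7·4/20 = 21/5 kN
  M_A = w₀L²/30 = 7·4²/30 = 56/15 kN·m
  R_B = 7w₀L/20 = 7·7·4/20 = 49/5 kN
  M_B = -w₀L²/20 = -7·4²/20 = -28/5 kN·m
Load 3 — applied couple M₀=-13 kN·m at a=8/5 m (b=L-a=12/5):
  R_A = 6M₀ab/L³ = 6·(-13)·(8/5)·(12/5)/4³ = -117/25 kN
  M_A = M₀b(2a-b)/L² = (-13)·(12/5)·(2·(8/5)-(12/5))/4² = -39/25 kN·m
  R_B = -6M₀ab/L³ = -6·(-13)·(8/5)·(12/5)/4³ = 117/25 kN
  M_B = M₀a(2b-a)/L² = (-13)·(8/5)·(2·(12/5)-(8/5))/4² = -104/25 kN·m
Superposition: R_A = 933/400 kN, M_A = 179/600 kN·m, R_B = 4667/400 kN, M_B = -1327/200 kN·m

R_A = 933/400 kN, M_A = 179/600 kN·m, R_B = 4667/400 kN, M_B = -1327/200 kN·m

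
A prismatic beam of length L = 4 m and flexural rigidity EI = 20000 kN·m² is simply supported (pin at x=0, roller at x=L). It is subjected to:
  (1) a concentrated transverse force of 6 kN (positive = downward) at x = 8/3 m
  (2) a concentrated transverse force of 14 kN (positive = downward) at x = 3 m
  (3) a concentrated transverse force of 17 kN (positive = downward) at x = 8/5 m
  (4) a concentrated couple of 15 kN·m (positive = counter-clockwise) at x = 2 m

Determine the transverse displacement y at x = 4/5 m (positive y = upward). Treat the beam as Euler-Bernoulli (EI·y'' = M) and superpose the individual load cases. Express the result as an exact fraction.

y(4/5) = -3383/2700000 m

Load 1 — point force P=6 kN at a=8/3 m (b=L-a=4/3):
  y_1 = -Pbx(L²-b²-x²)/(6LEI)  [x≤a] = -6·(4/3)·(4/5)·(4²-(4/3)²-(4/5)²)/(6·4·20000) = -382/2109375 m
Load 2 — point force P=14 kN at a=3 m (b=L-a=1):
  y_2 = -Pbx(L²-b²-x²)/(6LEI)  [x≤a] = -14·1·(4/5)·(4²-1²-(4/5)²)/(6·4·20000) = -2513/7500000 m
Load 3 — point force P=17 kN at a=8/5 m (b=L-a=12/5):
  y_3 = -Pbx(L²-b²-x²)/(6LEI)  [x≤a] = -17·(12/5)·(4/5)·(4²-(12/5)²-(4/5)²)/(6·4·20000) = -51/78125 m
Load 4 — applied couple M₀=15 kN·m at a=2 m (b=L-a=2):
  y_4 = (M₀x³/(6L)+C₁x)/EI  [x≤a] with C₁=M₀(3b²-L²)/(6L)=-5/2 = (15·(4/5)³/(6·4)+(-5/2)·(4/5))/20000 = -21/250000 m
Superposition: y = Σ y_i = -3383/2700000 m ≈ -0.001253 m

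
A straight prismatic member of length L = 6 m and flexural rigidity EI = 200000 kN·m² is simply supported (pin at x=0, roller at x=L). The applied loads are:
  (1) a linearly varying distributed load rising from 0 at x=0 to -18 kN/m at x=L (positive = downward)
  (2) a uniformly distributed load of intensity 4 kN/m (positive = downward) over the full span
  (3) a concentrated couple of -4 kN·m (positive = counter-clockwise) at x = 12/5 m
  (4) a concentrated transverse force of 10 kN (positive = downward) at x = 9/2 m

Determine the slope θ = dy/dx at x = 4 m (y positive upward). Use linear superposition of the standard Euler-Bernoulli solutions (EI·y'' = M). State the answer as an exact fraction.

Load 1 — triangular load w₀=-18 kN/m (0→w₀ over full span):
  θ_1 = -w₀(7L⁴-30L²x²+15x⁴)/(360LEI) = -(-18)·(7·6⁴-30·6²·4²+15·4⁴)/(360·6·200000) = -91/500000 rad
Load 2 — uniform load w=4 kN/m over full span:
  θ_2 = -w(L³-6Lx²+4x³)/(24EI) = -4·(6³-6·6·4²+4·4³)/(24·200000) = 13/150000 rad
Load 3 — applied couple M₀=-4 kN·m at a=12/5 m (b=L-a=18/5):
  θ_3 = (M₀x²/(2L)-M₀(x-a)+C₁)/EI  [x>a] with C₁=M₀(3b²-L²)/(6L)=-8/25 = ((-4)·4²/(2·6)-(-4)·(4-(12/5))+(-8/25))/200000 = 7/1875000 rad
Load 4 — point force P=10 kN at a=9/2 m (b=L-a=3/2):
  θ_4 = -Pb(L²-b²-3x²)/(6LEI)  [x≤a] = -10·(3/2)·(6²-(3/2)²-3·4²)/(6·6·200000) = 19/640000 rad
Superposition: θ = Σ θ_i = -4953/80000000 rad ≈ -0.000062 rad

θ(4) = -4953/80000000 rad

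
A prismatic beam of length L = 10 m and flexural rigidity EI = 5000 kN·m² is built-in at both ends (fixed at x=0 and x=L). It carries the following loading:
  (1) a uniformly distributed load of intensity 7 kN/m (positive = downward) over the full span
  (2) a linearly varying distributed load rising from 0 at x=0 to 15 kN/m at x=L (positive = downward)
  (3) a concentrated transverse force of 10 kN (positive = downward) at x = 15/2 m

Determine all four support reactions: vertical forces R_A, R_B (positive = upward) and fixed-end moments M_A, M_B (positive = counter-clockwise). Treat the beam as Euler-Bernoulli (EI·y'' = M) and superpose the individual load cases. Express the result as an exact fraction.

R_A = 945/16 kN, M_A = 5425/48 kN·m, R_B = 1535/16 kN, M_B = -7075/48 kN·m

Load 1 — uniform load w=7 kN/m over full span:
  R_A = wL/2 = 7·10/2 = 35 kN
  M_A = wL²/12 = 7·10²/12 = 175/3 kN·m
  R_B = wL/2 = 7·10/2 = 35 kN
  M_B = -wL²/12 = -7·10²/12 = -175/3 kN·m
Load 2 — triangular load w₀=15 kN/m (0→w₀ over full span):
  R_A = 3w₀L/20 = 3·15·10/20 = 45/2 kN
  M_A = w₀L²/30 = 15·10²/30 = 50 kN·m
  R_B = 7w₀L/20 = 7·15·10/20 = 105/2 kN
  M_B = -w₀L²/20 = -15·10²/20 = -75 kN·m
Load 3 — point force P=10 kN at a=15/2 m (b=L-a=5/2):
  R_A = Pb²(3a+b)/L³ = 10·(5/2)²·(3·(15/2)+(5/2))/10³ = 25/16 kN
  M_A = Pab²/L² = 10·(15/2)·(5/2)²/10² = 75/16 kN·m
  R_B = Pa²(a+3b)/L³ = 10·(15/2)²·((15/2)+3·(5/2))/10³ = 135/16 kN
  M_B = -Pa²b/L² = -10·(15/2)²·(5/2)/10² = -225/16 kN·m
Superposition: R_A = 945/16 kN, M_A = 5425/48 kN·m, R_B = 1535/16 kN, M_B = -7075/48 kN·m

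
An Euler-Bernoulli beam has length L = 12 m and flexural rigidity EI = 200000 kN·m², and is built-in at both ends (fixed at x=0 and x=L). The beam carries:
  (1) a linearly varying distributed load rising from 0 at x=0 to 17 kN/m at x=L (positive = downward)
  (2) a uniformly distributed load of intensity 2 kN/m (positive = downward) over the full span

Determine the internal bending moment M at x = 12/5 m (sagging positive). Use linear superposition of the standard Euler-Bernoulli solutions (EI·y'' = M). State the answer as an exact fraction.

Load 1 — triangular load w₀=17 kN/m (0→w₀ over full span):
  M_1 = 3w₀Lx/20 - w₀L²/30 - w₀x³/(6L) = 3·17·12·(12/5)/20 - 17·12²/30 - 17·(12/5)³/(6·12) = -1428/125 kN·m
Load 2 — uniform load w=2 kN/m over full span:
  M_2 = wLx/2 - wL²/12 - wx²/2 = 2·12·(12/5)/2 - 2·12²/12 - 2·(12/5)²/2 = -24/25 kN·m
Superposition: M = Σ M_i = -1548/125 kN·m ≈ -12.384000 kN·m

M(12/5) = -1548/125 kN·m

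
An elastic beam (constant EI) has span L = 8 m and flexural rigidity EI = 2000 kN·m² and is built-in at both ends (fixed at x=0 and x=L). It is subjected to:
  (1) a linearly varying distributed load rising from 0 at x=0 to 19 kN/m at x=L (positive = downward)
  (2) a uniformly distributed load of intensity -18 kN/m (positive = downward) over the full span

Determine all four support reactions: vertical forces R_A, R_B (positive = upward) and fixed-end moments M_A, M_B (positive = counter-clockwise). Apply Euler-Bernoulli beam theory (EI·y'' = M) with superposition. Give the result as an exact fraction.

Load 1 — triangular load w₀=19 kN/m (0→w₀ over full span):
  R_A = 3w₀L/20 = 3·19·8/20 = 114/5 kN
  M_A = w₀L²/30 = 19·8²/30 = 608/15 kN·m
  R_B = 7w₀L/20 = 7·19·8/20 = 266/5 kN
  M_B = -w₀L²/20 = -19·8²/20 = -304/5 kN·m
Load 2 — uniform load w=-18 kN/m over full span:
  R_A = wL/2 = (-18)·8/2 = -72 kN
  M_A = wL²/12 = (-18)·8²/12 = -96 kN·m
  R_B = wL/2 = (-18)·8/2 = -72 kN
  M_B = -wL²/12 = -(-18)·8²/12 = 96 kN·m
Superposition: R_A = -246/5 kN, M_A = -832/15 kN·m, R_B = -94/5 kN, M_B = 176/5 kN·m

R_A = -246/5 kN, M_A = -832/15 kN·m, R_B = -94/5 kN, M_B = 176/5 kN·m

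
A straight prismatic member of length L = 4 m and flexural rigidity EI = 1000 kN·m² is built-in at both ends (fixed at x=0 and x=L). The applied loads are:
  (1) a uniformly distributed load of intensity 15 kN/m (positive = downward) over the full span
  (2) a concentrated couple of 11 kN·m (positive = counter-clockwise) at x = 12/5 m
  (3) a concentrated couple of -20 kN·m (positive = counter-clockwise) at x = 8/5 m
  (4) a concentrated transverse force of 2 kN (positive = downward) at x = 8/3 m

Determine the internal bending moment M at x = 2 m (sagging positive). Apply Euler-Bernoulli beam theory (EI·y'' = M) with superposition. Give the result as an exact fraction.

M(2) = 1028/45 kN·m

Load 1 — uniform load w=15 kN/m over full span:
  M_1 = wLx/2 - wL²/12 - wx²/2 = 15·4·2/2 - 15·4²/12 - 15·2²/2 = 10 kN·m
Load 2 — applied couple M₀=11 kN·m at a=12/5 m (b=L-a=8/5):
  M_2 = R_Ax - M_A  [x≤a] with R_A=99/25, M_A=88/25 = (99/25)·2 - (88/25) = 22/5 kN·m
Load 3 — applied couple M₀=-20 kN·m at a=8/5 m (b=L-a=12/5):
  M_3 = R_Ax - M_A - M₀  [x>a] with R_A=-36/5, M_A=-12/5 = (-36/5)·2 - (-12/5) - (-20) = 8 kN·m
Load 4 — point force P=2 kN at a=8/3 m (b=L-a=4/3):
  M_4 = Pb²(3a+b)x/L³ - Pab²/L²  [x≤a] = 2·(4/3)²·(3·(8/3)+(4/3))·2/4³ - 2·(8/3)·(4/3)²/4² = 4/9 kN·m
Superposition: M = Σ M_i = 1028/45 kN·m ≈ 22.844444 kN·m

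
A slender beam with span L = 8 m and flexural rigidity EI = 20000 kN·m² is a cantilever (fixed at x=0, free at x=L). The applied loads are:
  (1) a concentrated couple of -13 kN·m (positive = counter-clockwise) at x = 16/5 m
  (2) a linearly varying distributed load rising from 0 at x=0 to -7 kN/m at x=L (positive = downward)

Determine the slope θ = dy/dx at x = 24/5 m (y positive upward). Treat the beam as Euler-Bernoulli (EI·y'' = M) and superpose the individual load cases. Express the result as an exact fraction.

Load 1 — applied couple M₀=-13 kN·m at a=16/5 m (b=L-a=24/5):
  θ_1 = M₀a/EI  [x>a] = (-13)·(16/5)/20000 = -13/6250 rad
Load 2 — triangular load w₀=-7 kN/m (0→w₀ over full span):
  θ_2 = (w₀Lx²/4-w₀L²x/3-w₀x⁴/(24L))/EI = ((-7)·8·(24/5)²/4-(-7)·8²·(24/5)/3-(-7)·(24/5)⁴/(24·8))/20000 = 8078/390625 rad
Superposition: θ = Σ θ_i = 14531/781250 rad ≈ 0.018600 rad

θ(24/5) = 14531/781250 rad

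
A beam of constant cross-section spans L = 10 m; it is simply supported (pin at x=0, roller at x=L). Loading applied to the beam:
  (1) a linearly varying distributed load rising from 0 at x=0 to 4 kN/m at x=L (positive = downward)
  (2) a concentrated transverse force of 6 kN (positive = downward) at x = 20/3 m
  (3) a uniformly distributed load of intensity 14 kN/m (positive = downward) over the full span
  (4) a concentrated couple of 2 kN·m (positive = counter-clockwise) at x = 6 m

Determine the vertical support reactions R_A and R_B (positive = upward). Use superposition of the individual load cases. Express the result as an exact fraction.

Load 1 — triangular load w₀=4 kN/m (0→w₀ over full span):
  R_A = w₀L/6 = 4·10/6 = 20/3 kN
  R_B = w₀L/3 = 4·10/3 = 40/3 kN
Load 2 — point force P=6 kN at a=20/3 m (b=L-a=10/3):
  R_A = Pb/L = 6·(10/3)/10 = 2 kN
  R_B = Pa/L = 6·(20/3)/10 = 4 kN
Load 3 — uniform load w=14 kN/m over full span:
  R_A = wL/2 = 14·10/2 = 70 kN
  R_B = wL/2 = 14·10/2 = 70 kN
Load 4 — applied couple M₀=2 kN·m at a=6 m (b=L-a=4):
  R_A = M₀/L = 2/10 = 1/5 kN
  R_B = -M₀/L = -2/10 = -1/5 kN
Superposition: R_A = 1183/15 kN, R_B = 1307/15 kN

R_A = 1183/15 kN, R_B = 1307/15 kN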